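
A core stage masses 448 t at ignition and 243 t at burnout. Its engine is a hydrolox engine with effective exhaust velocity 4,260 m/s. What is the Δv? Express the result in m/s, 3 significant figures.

Δv = v_e · ln(m₀/m_f) = 4260.0 × ln(1.844) = 4260.0 × 0.6117 ≈ 2606.0 m/s.

Δv ≈ 2610 m/s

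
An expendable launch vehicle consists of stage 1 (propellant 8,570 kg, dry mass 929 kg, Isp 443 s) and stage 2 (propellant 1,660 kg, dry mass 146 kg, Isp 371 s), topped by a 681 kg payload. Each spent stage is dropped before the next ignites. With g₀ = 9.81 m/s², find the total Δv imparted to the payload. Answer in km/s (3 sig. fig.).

Ignition mass of stage 1 = 8,570+929 + 1,660+146 + 681 = 11,986 kg.
Stage 1: m₀ = 11,986 kg, m_f = 11,986 − 8,570 = 3,416 kg; Δv = 443×9.81×ln(3.509) = 4345.8×1.2553 ≈ 5455 m/s.
Stage 2: m₀ = 2,487 kg, m_f = 2,487 − 1,660 = 827 kg; Δv = 371×9.81×ln(3.007) = 3639.5×1.1010 ≈ 4007 m/s.
Total Δv = 5455 + 4007 = 9462 m/s.

Δv ≈ 9.46 km/s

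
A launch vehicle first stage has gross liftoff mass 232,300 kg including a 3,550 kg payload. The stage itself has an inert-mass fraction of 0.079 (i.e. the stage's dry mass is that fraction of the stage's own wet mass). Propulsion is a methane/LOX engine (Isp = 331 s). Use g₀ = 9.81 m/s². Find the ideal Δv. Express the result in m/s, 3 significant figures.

Stage wet mass = m₀ − payload = 232,300 − 3,550 = 228,750 kg.
Stage dry mass = ε × stage wet mass = 0.079 × 228,750 = 18,071.3 kg.
Burnout mass m_f = stage dry + payload = 18,071.3 + 3,550 = 21,621.3 kg.
v_e = Isp · g₀ = 331 × 9.81 = 3247.1 m/s.
Δv = v_e · ln(232,300/21,621.3) = 3247.1 × ln(10.74) = 3247.1 × 2.3744 ≈ 7710 m/s.

Δv ≈ 7710 m/s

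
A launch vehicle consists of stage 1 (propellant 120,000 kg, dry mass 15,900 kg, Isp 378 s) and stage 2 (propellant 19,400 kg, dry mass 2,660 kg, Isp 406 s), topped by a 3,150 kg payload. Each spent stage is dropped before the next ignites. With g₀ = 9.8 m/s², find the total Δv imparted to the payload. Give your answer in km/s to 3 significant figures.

Δv ≈ 10.9 km/s

Ignition mass of stage 1 = 120,000+15,900 + 19,400+2,660 + 3,150 = 161,110 kg.
Stage 1: m₀ = 161,110 kg, m_f = 161,110 − 120,000 = 41,110 kg; Δv = 378×9.8×ln(3.919) = 3704.4×1.3658 ≈ 5060 m/s.
Stage 2: m₀ = 25,210 kg, m_f = 25,210 − 19,400 = 5,810 kg; Δv = 406×9.8×ln(4.339) = 3978.8×1.4677 ≈ 5840 m/s.
Total Δv = 5060 + 5840 = 10900 m/s.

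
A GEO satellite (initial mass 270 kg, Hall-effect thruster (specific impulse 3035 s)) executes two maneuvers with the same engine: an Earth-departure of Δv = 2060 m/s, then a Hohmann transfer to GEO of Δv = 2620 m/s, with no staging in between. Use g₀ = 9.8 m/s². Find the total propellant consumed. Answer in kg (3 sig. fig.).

v_e = Isp · g₀ = 3035 × 9.8 = 29743.0 m/s.
After the first burn: m = 270 × exp(−2060/29743.0) = 270 × 0.93308 = 251.932 kg.
After the second burn: m = 251.932 × exp(−2620/29743.0) = 251.932 × 0.91568 = 230.689 kg.
Total propellant = m₀ − m_final = 270 − 230.689 = 39.311 kg.

total propellant consumed ≈ 39.3 kg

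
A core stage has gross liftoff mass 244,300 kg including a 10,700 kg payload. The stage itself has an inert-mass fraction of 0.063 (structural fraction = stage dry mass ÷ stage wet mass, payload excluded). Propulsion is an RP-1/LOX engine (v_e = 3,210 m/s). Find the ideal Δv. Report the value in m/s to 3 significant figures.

Δv ≈ 7260 m/s

Stage wet mass = m₀ − payload = 244,300 − 10,700 = 233,600 kg.
Stage dry mass = ε × stage wet mass = 0.063 × 233,600 = 14,716.8 kg.
Burnout mass m_f = stage dry + payload = 14,716.8 + 10,700 = 25,416.8 kg.
Using Δv = v_e ln(m₀/m_f): Δv = v_e · ln(244,300/25,416.8) = 3210.0 × ln(9.612) = 3210.0 × 2.2630 ≈ 7264 m/s.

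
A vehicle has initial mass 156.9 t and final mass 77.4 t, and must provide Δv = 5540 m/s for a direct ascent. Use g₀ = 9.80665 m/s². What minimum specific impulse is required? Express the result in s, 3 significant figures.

ln(m₀/m_f) = ln(156900/77400) = ln(2.027) = 0.7066.
v_e = Δv / ln(m₀/m_f) = 5540 / 0.7066 = 7840.1 m/s.
Isp = v_e / g₀ = 7840.1 / 9.80665 = 799.5 s.

Isp ≈ 799 s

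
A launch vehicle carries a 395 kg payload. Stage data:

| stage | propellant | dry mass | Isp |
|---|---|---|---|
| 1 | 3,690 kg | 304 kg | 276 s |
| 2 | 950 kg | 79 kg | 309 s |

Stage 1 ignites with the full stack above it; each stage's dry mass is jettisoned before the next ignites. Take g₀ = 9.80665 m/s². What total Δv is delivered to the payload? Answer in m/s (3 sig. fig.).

Ignition mass of stage 1 = 3,690+304 + 950+79 + 395 = 5,418 kg.
Stage 1: m₀ = 5,418 kg, m_f = 5,418 − 3,690 = 1,728 kg; Δv = 276×9.80665×ln(3.135) = 2706.6×1.1428 ≈ 3093 m/s.
Stage 2: m₀ = 1,424 kg, m_f = 1,424 − 950 = 474 kg; Δv = 309×9.80665×ln(3.004) = 3030.3×1.1000 ≈ 3333 m/s.
Total Δv = 3093 + 3333 = 6426 m/s.

Δv ≈ 6430 m/s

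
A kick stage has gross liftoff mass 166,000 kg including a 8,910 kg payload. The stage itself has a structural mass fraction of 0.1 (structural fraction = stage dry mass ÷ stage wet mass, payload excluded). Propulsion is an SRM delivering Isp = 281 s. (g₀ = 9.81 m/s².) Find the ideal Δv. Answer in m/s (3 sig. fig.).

Δv ≈ 5260 m/s

Stage wet mass = m₀ − payload = 166,000 − 8,910 = 157,090 kg.
Stage dry mass = ε × stage wet mass = 0.1 × 157,090 = 15,709 kg.
Burnout mass m_f = stage dry + payload = 15,709 + 8,910 = 24,619 kg.
v_e = Isp · g₀ = 281 × 9.81 = 2756.6 m/s.
Δv = v_e · ln(166,000/24,619) = 2756.6 × ln(6.743) = 2756.6 × 1.9085 ≈ 5261 m/s.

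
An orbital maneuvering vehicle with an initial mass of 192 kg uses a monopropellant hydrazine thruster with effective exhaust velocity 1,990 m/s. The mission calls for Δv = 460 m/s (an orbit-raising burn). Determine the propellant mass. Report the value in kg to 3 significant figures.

Using Δv = v_e ln(m₀/m_f): m₀/m_f = exp(Δv / v_e) = exp(460 / 1990.0) = exp(0.2312) = 1.2601.
m_f = 192 / 1.2601 = 152.369 kg, so propellant = m₀ − m_f = 192 − 152.369 = 39.631 kg.

propellant mass ≈ 39.6 kg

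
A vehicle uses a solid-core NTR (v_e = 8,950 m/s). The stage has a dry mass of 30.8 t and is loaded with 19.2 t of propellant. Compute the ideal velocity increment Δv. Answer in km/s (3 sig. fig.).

m₀ = m_dry + m_prop = 30.8 + 19.2 = 50 t.
By the Tsiolkovsky rocket equation, Δv = v_e · ln(m₀/m_f) = 8950.0 × ln(1.623) = 8950.0 × 0.4845 ≈ 4336.3 m/s.

Δv ≈ 4.34 km/s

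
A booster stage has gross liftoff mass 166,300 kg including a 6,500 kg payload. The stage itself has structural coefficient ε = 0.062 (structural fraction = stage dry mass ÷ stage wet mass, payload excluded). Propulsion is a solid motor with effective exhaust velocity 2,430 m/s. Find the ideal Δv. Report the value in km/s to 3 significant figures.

Stage wet mass = m₀ − payload = 166,300 − 6,500 = 159,800 kg.
Stage dry mass = ε × stage wet mass = 0.062 × 159,800 = 9,907.6 kg.
Burnout mass m_f = stage dry + payload = 9,907.6 + 6,500 = 16,407.6 kg.
Δv = v_e · ln(166,300/16,407.6) = 2430.0 × ln(10.14) = 2430.0 × 2.3160 ≈ 5628 m/s.

Δv ≈ 5.63 km/s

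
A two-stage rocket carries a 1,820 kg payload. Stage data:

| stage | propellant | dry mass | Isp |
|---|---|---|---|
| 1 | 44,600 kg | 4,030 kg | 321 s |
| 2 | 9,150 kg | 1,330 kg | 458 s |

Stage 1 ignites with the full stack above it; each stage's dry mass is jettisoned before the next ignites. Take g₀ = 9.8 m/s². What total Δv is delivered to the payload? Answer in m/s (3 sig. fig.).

Δv ≈ 10300 m/s

Ignition mass of stage 1 = 44,600+4,030 + 9,150+1,330 + 1,820 = 60,930 kg.
Stage 1: m₀ = 60,930 kg, m_f = 60,930 − 44,600 = 16,330 kg; Δv = 321×9.8×ln(3.731) = 3145.8×1.3167 ≈ 4142 m/s.
Stage 2: m₀ = 12,300 kg, m_f = 12,300 − 9,150 = 3,150 kg; Δv = 458×9.8×ln(3.905) = 4488.4×1.3622 ≈ 6114 m/s.
Total Δv = 4142 + 6114 = 10256 m/s.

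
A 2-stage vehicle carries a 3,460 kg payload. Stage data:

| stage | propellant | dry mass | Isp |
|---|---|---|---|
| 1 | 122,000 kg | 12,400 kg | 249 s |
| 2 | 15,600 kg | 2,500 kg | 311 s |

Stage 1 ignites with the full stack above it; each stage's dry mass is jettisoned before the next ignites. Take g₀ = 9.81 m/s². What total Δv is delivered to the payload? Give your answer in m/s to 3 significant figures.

Ignition mass of stage 1 = 122,000+12,400 + 15,600+2,500 + 3,460 = 155,960 kg.
Stage 1: m₀ = 155,960 kg, m_f = 155,960 − 122,000 = 33,960 kg; Δv = 249×9.81×ln(4.592) = 2442.7×1.5244 ≈ 3724 m/s.
Stage 2: m₀ = 21,560 kg, m_f = 21,560 − 15,600 = 5,960 kg; Δv = 311×9.81×ln(3.617) = 3050.9×1.2858 ≈ 3923 m/s.
Total Δv = 3724 + 3923 = 7647 m/s.

Δv ≈ 7650 m/s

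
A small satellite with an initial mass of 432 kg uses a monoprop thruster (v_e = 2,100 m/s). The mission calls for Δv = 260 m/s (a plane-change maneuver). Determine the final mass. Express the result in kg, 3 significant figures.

m₀/m_f = exp(Δv / v_e) = exp(260 / 2100.0) = exp(0.1238) = 1.1318.
m_f = m₀ / 1.1318 = 432 / 1.1318 = 381.693 kg.

final mass ≈ 382 kg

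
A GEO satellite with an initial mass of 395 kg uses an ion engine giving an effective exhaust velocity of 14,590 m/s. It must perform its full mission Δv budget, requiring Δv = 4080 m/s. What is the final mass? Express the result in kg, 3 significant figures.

final mass ≈ 299 kg

Rocket equation: m₀/m_f = exp(Δv / v_e) = exp(4080 / 14590.0) = exp(0.2796) = 1.3227.
m_f = m₀ / 1.3227 = 395 / 1.3227 = 298.632 kg.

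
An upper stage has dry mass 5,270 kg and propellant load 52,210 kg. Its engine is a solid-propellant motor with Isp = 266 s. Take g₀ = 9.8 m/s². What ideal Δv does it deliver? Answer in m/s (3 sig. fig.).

Δv ≈ 6230 m/s

v_e = Isp · g₀ = 266 × 9.8 = 2606.8 m/s.
m₀ = m_dry + m_prop = 5,270 + 52,210 = 57,480 kg.
Using Δv = v_e ln(m₀/m_f): Δv = v_e · ln(m₀/m_f) = 2606.8 × ln(10.91) = 2606.8 × 2.3894 ≈ 6228.7 m/s.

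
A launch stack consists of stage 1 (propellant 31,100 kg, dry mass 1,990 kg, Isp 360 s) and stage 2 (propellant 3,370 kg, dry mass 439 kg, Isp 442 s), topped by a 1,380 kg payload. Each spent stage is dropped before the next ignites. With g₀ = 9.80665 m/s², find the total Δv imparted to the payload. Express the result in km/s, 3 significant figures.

Ignition mass of stage 1 = 31,100+1,990 + 3,370+439 + 1,380 = 38,279 kg.
Stage 1: m₀ = 38,279 kg, m_f = 38,279 − 31,100 = 7,179 kg; Δv = 360×9.80665×ln(5.332) = 3530.4×1.6737 ≈ 5909 m/s.
Stage 2: m₀ = 5,189 kg, m_f = 5,189 − 3,370 = 1,819 kg; Δv = 442×9.80665×ln(2.853) = 4334.5×1.0483 ≈ 4544 m/s.
Total Δv = 5909 + 4544 = 10453 m/s.

Δv ≈ 10.5 km/s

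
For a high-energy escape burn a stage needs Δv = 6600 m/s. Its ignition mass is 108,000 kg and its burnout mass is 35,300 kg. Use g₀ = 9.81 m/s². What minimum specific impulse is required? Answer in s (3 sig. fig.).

ln(m₀/m_f) = ln(108000/35300) = ln(3.059) = 1.1182.
From the ideal rocket equation, v_e = Δv / ln(m₀/m_f) = 6600 / 1.1182 = 5902.1 m/s.
Isp = v_e / g₀ = 5902.1 / 9.81 = 601.6 s.

Isp ≈ 602 s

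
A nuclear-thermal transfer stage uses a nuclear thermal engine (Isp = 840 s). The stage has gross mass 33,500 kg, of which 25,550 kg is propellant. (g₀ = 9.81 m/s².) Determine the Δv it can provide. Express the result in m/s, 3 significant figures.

v_e = Isp · g₀ = 840 × 9.81 = 8240.4 m/s.
m_f = m₀ − m_prop = 33,500 − 25,550 = 7,950 kg.
From the ideal rocket equation, Δv = v_e · ln(m₀/m_f) = 8240.4 × ln(4.214) = 8240.4 × 1.4384 ≈ 11852.8 m/s.

Δv ≈ 11900 m/s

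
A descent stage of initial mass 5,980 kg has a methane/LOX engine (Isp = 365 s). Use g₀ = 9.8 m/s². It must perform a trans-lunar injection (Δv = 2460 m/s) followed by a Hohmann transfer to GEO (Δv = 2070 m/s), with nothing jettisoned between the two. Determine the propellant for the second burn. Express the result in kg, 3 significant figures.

propellant for the second burn ≈ 1320 kg

v_e = Isp · g₀ = 365 × 9.8 = 3577.0 m/s.
After the first burn: m = 5980 × exp(−2460/3577.0) = 5980 × 0.50272 = 3,006.27 kg.
After the second burn: m = 3,006.27 × exp(−2070/3577.0) = 3,006.27 × 0.56063 = 1,685.41 kg.
Second-burn propellant = 3,006.27 − 1,685.41 = 1,320.86 kg.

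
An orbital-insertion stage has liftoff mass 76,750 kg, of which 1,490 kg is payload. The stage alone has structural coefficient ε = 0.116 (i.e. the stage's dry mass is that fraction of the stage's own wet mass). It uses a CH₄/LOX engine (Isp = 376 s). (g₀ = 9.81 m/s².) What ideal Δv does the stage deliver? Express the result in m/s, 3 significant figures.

Stage wet mass = m₀ − payload = 76,750 − 1,490 = 75,260 kg.
Stage dry mass = ε × stage wet mass = 0.116 × 75,260 = 8,730.16 kg.
Burnout mass m_f = stage dry + payload = 8,730.16 + 1,490 = 10,220.16 kg.
v_e = Isp · g₀ = 376 × 9.81 = 3688.6 m/s.
Δv = v_e · ln(76,750/10,220.16) = 3688.6 × ln(7.51) = 3688.6 × 2.0162 ≈ 7437 m/s.

Δv ≈ 7440 m/s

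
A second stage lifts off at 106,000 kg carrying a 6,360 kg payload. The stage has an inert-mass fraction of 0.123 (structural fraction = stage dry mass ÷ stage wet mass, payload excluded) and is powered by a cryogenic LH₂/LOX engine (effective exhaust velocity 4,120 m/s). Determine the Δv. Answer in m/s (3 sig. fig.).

Stage wet mass = m₀ − payload = 106,000 − 6,360 = 99,640 kg.
Stage dry mass = ε × stage wet mass = 0.123 × 99,640 = 12,255.7 kg.
Burnout mass m_f = stage dry + payload = 12,255.7 + 6,360 = 18,615.7 kg.
Δv = v_e · ln(106,000/18,615.7) = 4120.0 × ln(5.694) = 4120.0 × 1.7394 ≈ 7166 m/s.

Δv ≈ 7170 m/s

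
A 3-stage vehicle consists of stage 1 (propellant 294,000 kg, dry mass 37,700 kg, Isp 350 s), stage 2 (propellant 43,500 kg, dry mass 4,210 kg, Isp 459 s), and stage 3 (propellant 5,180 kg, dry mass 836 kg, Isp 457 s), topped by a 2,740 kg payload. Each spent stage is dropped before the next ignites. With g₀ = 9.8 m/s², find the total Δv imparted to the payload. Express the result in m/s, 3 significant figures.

Δv ≈ 15500 m/s

Ignition mass of stage 1 = 294,000+37,700 + 43,500+4,210 + 5,180+836 + 2,740 = 388,166 kg.
Stage 1: m₀ = 388,166 kg, m_f = 388,166 − 294,000 = 94,166 kg; Δv = 350×9.8×ln(4.122) = 3430.0×1.4164 ≈ 4858 m/s.
Stage 2: m₀ = 56,466 kg, m_f = 56,466 − 43,500 = 12,966 kg; Δv = 459×9.8×ln(4.355) = 4498.2×1.4713 ≈ 6618 m/s.
Stage 3: m₀ = 8,756 kg, m_f = 8,756 − 5,180 = 3,576 kg; Δv = 457×9.8×ln(2.449) = 4478.6×0.8955 ≈ 4011 m/s.
Total Δv = 4858 + 6618 + 4011 = 15487 m/s.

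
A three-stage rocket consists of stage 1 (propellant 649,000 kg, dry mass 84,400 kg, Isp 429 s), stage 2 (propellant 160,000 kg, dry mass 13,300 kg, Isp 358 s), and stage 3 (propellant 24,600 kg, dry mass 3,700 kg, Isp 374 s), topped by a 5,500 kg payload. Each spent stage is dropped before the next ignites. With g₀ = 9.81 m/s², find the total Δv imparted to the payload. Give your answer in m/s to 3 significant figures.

Ignition mass of stage 1 = 649,000+84,400 + 160,000+13,300 + 24,600+3,700 + 5,500 = 940,500 kg.
Stage 1: m₀ = 940,500 kg, m_f = 940,500 − 649,000 = 291,500 kg; Δv = 429×9.81×ln(3.226) = 4208.5×1.1714 ≈ 4930 m/s.
Stage 2: m₀ = 207,100 kg, m_f = 207,100 − 160,000 = 47,100 kg; Δv = 358×9.81×ln(4.397) = 3512.0×1.4809 ≈ 5201 m/s.
Stage 3: m₀ = 33,800 kg, m_f = 33,800 − 24,600 = 9,200 kg; Δv = 374×9.81×ln(3.674) = 3668.9×1.3013 ≈ 4774 m/s.
Total Δv = 4930 + 5201 + 4774 = 14905 m/s.

Δv ≈ 14900 m/s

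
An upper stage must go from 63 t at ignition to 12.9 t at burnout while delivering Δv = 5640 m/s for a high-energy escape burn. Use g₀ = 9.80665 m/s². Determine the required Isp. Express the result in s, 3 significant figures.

ln(m₀/m_f) = ln(63000/12900) = ln(4.884) = 1.5859.
v_e = Δv / ln(m₀/m_f) = 5640 / 1.5859 = 3556.3 m/s.
Isp = v_e / g₀ = 3556.3 / 9.80665 = 362.6 s.

Isp ≈ 363 s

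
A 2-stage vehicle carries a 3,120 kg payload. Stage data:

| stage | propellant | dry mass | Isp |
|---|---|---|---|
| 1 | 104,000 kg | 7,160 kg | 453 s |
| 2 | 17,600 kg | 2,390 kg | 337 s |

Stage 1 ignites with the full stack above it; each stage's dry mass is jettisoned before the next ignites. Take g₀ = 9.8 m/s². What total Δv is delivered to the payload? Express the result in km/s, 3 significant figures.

Δv ≈ 11.3 km/s

Ignition mass of stage 1 = 104,000+7,160 + 17,600+2,390 + 3,120 = 134,270 kg.
Stage 1: m₀ = 134,270 kg, m_f = 134,270 − 104,000 = 30,270 kg; Δv = 453×9.8×ln(4.436) = 4439.4×1.4897 ≈ 6613 m/s.
Stage 2: m₀ = 23,110 kg, m_f = 23,110 − 17,600 = 5,510 kg; Δv = 337×9.8×ln(4.194) = 3302.6×1.4337 ≈ 4735 m/s.
Total Δv = 6613 + 4735 = 11348 m/s.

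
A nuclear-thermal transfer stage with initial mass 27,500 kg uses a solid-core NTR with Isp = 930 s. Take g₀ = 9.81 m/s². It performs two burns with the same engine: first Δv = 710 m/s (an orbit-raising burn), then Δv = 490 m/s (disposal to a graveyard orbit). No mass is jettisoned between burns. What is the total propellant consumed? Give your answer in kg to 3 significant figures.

v_e = Isp · g₀ = 930 × 9.81 = 9123.3 m/s.
After the first burn: m = 27500 × exp(−710/9123.3) = 27500 × 0.92513 = 25,441.1 kg.
After the second burn: m = 25,441.1 × exp(−490/9123.3) = 25,441.1 × 0.94771 = 24,110.8 kg.
Total propellant = m₀ − m_final = 27500 − 24,110.8 = 3,389.2 kg.

total propellant consumed ≈ 3390 kg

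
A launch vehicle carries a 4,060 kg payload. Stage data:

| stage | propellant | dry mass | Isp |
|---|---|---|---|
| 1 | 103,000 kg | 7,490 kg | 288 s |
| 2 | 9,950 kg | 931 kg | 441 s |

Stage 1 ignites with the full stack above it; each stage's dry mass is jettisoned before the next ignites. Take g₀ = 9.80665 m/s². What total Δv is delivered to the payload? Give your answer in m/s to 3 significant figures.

Δv ≈ 9600 m/s

Ignition mass of stage 1 = 103,000+7,490 + 9,950+931 + 4,060 = 125,431 kg.
Stage 1: m₀ = 125,431 kg, m_f = 125,431 − 103,000 = 22,431 kg; Δv = 288×9.80665×ln(5.592) = 2824.3×1.7213 ≈ 4862 m/s.
Stage 2: m₀ = 14,941 kg, m_f = 14,941 − 9,950 = 4,991 kg; Δv = 441×9.80665×ln(2.994) = 4324.7×1.0965 ≈ 4742 m/s.
Total Δv = 4862 + 4742 = 9604 m/s.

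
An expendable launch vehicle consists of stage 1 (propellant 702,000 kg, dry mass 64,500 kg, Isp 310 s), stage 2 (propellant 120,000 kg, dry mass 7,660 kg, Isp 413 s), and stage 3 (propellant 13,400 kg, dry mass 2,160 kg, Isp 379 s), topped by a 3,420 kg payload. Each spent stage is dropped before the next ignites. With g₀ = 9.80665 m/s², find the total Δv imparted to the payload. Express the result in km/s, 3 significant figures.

Ignition mass of stage 1 = 702,000+64,500 + 120,000+7,660 + 13,400+2,160 + 3,420 = 913,140 kg.
Stage 1: m₀ = 913,140 kg, m_f = 913,140 − 702,000 = 211,140 kg; Δv = 310×9.80665×ln(4.325) = 3040.1×1.4644 ≈ 4452 m/s.
Stage 2: m₀ = 146,640 kg, m_f = 146,640 − 120,000 = 26,640 kg; Δv = 413×9.80665×ln(5.505) = 4050.1×1.7056 ≈ 6908 m/s.
Stage 3: m₀ = 18,980 kg, m_f = 18,980 − 13,400 = 5,580 kg; Δv = 379×9.80665×ln(3.401) = 3716.7×1.2242 ≈ 4550 m/s.
Total Δv = 4452 + 6908 + 4550 = 15910 m/s.

Δv ≈ 15.9 km/s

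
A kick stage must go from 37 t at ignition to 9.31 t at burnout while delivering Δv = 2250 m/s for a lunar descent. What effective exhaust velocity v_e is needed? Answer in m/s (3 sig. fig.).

ln(m₀/m_f) = ln(37000/9310) = ln(3.974) = 1.3798.
From the ideal rocket equation, v_e = Δv / ln(m₀/m_f) = 2250 / 1.3798 = 1630.6 m/s.

v_e ≈ 1630 m/s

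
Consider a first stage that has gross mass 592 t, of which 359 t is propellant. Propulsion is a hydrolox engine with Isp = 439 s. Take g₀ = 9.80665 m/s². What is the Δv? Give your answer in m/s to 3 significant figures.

Δv ≈ 4010 m/s

v_e = Isp · g₀ = 439 × 9.80665 = 4305.1 m/s.
m_f = m₀ − m_prop = 592 − 359 = 233 t.
Rocket equation: Δv = v_e · ln(m₀/m_f) = 4305.1 × ln(2.541) = 4305.1 × 0.9325 ≈ 4014.4 m/s.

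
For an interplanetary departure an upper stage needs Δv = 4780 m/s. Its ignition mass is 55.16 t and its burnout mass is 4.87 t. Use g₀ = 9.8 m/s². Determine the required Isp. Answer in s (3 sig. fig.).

Isp ≈ 201 s

ln(m₀/m_f) = ln(55160/4870) = ln(11.33) = 2.4271.
v_e = Δv / ln(m₀/m_f) = 4780 / 2.4271 = 1969.4 m/s.
Isp = v_e / g₀ = 1969.4 / 9.8 = 201.0 s.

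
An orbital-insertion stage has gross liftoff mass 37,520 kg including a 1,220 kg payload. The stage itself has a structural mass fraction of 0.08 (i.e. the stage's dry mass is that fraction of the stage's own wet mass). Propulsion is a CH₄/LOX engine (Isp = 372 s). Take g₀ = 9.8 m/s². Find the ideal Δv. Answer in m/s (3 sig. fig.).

Stage wet mass = m₀ − payload = 37,520 − 1,220 = 36,300 kg.
Stage dry mass = ε × stage wet mass = 0.08 × 36,300 = 2,904 kg.
Burnout mass m_f = stage dry + payload = 2,904 + 1,220 = 4,124 kg.
v_e = Isp · g₀ = 372 × 9.8 = 3645.6 m/s.
Using Δv = v_e ln(m₀/m_f): Δv = v_e · ln(37,520/4,124) = 3645.6 × ln(9.098) = 3645.6 × 2.2081 ≈ 8050 m/s.

Δv ≈ 8050 m/s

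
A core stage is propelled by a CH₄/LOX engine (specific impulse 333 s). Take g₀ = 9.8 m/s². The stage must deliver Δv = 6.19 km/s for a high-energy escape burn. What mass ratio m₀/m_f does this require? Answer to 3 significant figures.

v_e = Isp · g₀ = 333 × 9.8 = 3263.4 m/s.
m₀/m_f = exp(Δv / v_e) = exp(6190 / 3263.4) = exp(1.8968) = 6.6645.

mass ratio ≈ 6.66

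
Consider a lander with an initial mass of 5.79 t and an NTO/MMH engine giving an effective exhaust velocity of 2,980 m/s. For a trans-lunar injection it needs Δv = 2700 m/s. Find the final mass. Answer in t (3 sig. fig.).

final mass ≈ 2.34 t

m₀/m_f = exp(Δv / v_e) = exp(2700 / 2980.0) = exp(0.9060) = 2.4745.
m_f = m₀ / 2.4745 = 5.79 / 2.4745 = 2.33987 t.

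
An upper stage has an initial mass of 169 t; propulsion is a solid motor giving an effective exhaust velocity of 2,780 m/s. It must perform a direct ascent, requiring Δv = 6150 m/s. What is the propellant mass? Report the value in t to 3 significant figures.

By the Tsiolkovsky rocket equation, m₀/m_f = exp(Δv / v_e) = exp(6150 / 2780.0) = exp(2.2122) = 9.1361.
m_f = 169 / 9.1361 = 18.498 t, so propellant = m₀ − m_f = 169 − 18.498 = 150.502 t.

propellant mass ≈ 151 t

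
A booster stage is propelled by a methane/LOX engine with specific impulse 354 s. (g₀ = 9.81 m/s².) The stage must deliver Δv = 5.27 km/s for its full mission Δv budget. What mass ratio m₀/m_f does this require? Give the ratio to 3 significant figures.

mass ratio ≈ 4.56

v_e = Isp · g₀ = 354 × 9.81 = 3472.7 m/s.
By the Tsiolkovsky rocket equation, m₀/m_f = exp(Δv / v_e) = exp(5270 / 3472.7) = exp(1.5175) = 4.5610.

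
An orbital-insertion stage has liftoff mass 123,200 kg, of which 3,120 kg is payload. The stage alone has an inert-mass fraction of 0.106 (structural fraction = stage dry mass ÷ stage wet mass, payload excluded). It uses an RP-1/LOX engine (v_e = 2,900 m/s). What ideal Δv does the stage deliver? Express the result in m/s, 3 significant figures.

Δv ≈ 5950 m/s

Stage wet mass = m₀ − payload = 123,200 − 3,120 = 120,080 kg.
Stage dry mass = ε × stage wet mass = 0.106 × 120,080 = 12,728.5 kg.
Burnout mass m_f = stage dry + payload = 12,728.5 + 3,120 = 15,848.5 kg.
Δv = v_e · ln(123,200/15,848.5) = 2900.0 × ln(7.774) = 2900.0 × 2.0507 ≈ 5947 m/s.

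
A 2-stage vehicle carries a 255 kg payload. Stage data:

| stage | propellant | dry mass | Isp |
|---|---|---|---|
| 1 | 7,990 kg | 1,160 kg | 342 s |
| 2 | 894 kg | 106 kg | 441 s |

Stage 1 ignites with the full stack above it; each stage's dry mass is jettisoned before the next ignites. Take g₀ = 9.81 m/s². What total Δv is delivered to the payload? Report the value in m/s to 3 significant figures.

Δv ≈ 10300 m/s

Ignition mass of stage 1 = 7,990+1,160 + 894+106 + 255 = 10,405 kg.
Stage 1: m₀ = 10,405 kg, m_f = 10,405 − 7,990 = 2,415 kg; Δv = 342×9.81×ln(4.308) = 3355.0×1.4606 ≈ 4900 m/s.
Stage 2: m₀ = 1,255 kg, m_f = 1,255 − 894 = 361 kg; Δv = 441×9.81×ln(3.476) = 4326.2×1.2460 ≈ 5391 m/s.
Total Δv = 4900 + 5391 = 10291 m/s.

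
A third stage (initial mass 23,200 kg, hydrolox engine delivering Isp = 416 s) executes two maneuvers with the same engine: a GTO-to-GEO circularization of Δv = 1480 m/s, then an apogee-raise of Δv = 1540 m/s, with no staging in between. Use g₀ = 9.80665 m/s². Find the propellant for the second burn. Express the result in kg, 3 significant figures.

v_e = Isp · g₀ = 416 × 9.80665 = 4079.6 m/s.
After the first burn: m = 23200 × exp(−1480/4079.6) = 23200 × 0.69574 = 16,141.2 kg.
After the second burn: m = 16,141.2 × exp(−1540/4079.6) = 16,141.2 × 0.68558 = 11,066.1 kg.
Second-burn propellant = 16,141.2 − 11,066.1 = 5,075.1 kg.

propellant for the second burn ≈ 5080 kg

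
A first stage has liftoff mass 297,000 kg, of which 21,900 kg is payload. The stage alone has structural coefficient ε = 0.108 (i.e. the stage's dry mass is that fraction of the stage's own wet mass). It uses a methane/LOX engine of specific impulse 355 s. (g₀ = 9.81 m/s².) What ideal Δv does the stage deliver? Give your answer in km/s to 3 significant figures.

Δv ≈ 6.09 km/s

Stage wet mass = m₀ − payload = 297,000 − 21,900 = 275,100 kg.
Stage dry mass = ε × stage wet mass = 0.108 × 275,100 = 29,710.8 kg.
Burnout mass m_f = stage dry + payload = 29,710.8 + 21,900 = 51,610.8 kg.
v_e = Isp · g₀ = 355 × 9.81 = 3482.6 m/s.
Using Δv = v_e ln(m₀/m_f): Δv = v_e · ln(297,000/51,610.8) = 3482.6 × ln(5.755) = 3482.6 × 1.7500 ≈ 6094 m/s.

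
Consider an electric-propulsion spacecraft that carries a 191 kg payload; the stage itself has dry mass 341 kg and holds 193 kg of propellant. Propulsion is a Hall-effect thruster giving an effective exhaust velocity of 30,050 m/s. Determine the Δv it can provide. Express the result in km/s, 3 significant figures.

Δv ≈ 9.30 km/s

m₀ = payload + dry + propellant = 191 + 341 + 193 = 725 kg.
m_f = payload + dry = 191 + 341 = 532 kg.
Using Δv = v_e ln(m₀/m_f): Δv = v_e · ln(m₀/m_f) = 30050.0 × ln(1.363) = 30050.0 × 0.3095 ≈ 9301.3 m/s.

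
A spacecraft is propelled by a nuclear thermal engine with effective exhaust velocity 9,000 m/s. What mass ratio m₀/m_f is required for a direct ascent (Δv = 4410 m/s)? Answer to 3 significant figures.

Rocket equation: m₀/m_f = exp(Δv / v_e) = exp(4410 / 9000.0) = exp(0.4900) = 1.6323.

mass ratio ≈ 1.63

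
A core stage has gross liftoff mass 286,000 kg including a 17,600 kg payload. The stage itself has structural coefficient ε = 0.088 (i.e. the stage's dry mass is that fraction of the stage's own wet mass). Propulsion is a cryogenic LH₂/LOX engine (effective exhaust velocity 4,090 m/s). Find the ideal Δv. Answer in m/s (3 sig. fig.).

Stage wet mass = m₀ − payload = 286,000 − 17,600 = 268,400 kg.
Stage dry mass = ε × stage wet mass = 0.088 × 268,400 = 23,619.2 kg.
Burnout mass m_f = stage dry + payload = 23,619.2 + 17,600 = 41,219.2 kg.
Using Δv = v_e ln(m₀/m_f): Δv = v_e · ln(286,000/41,219.2) = 4090.0 × ln(6.939) = 4090.0 × 1.9371 ≈ 7923 m/s.

Δv ≈ 7920 m/s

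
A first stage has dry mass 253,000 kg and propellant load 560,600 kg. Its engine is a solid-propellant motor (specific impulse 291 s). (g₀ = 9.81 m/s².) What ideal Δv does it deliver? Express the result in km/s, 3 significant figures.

Δv ≈ 3.33 km/s

v_e = Isp · g₀ = 291 × 9.81 = 2854.7 m/s.
m₀ = m_dry + m_prop = 253,000 + 560,600 = 813,600 kg.
Rocket equation: Δv = v_e · ln(m₀/m_f) = 2854.7 × ln(3.216) = 2854.7 × 1.1681 ≈ 3334.5 m/s.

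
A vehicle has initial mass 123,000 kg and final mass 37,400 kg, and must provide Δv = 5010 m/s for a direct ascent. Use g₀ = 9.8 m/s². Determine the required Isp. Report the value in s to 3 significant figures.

Isp ≈ 429 s

ln(m₀/m_f) = ln(123000/37400) = ln(3.289) = 1.1905.
From the ideal rocket equation, v_e = Δv / ln(m₀/m_f) = 5010 / 1.1905 = 4208.3 m/s.
Isp = v_e / g₀ = 4208.3 / 9.8 = 429.4 s.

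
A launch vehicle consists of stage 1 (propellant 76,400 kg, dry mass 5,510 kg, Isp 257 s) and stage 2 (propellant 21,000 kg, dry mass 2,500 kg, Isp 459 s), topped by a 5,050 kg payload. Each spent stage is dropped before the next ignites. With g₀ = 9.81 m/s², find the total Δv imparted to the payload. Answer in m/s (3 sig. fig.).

Ignition mass of stage 1 = 76,400+5,510 + 21,000+2,500 + 5,050 = 110,460 kg.
Stage 1: m₀ = 110,460 kg, m_f = 110,460 − 76,400 = 34,060 kg; Δv = 257×9.81×ln(3.243) = 2521.2×1.1765 ≈ 2966 m/s.
Stage 2: m₀ = 28,550 kg, m_f = 28,550 − 21,000 = 7,550 kg; Δv = 459×9.81×ln(3.781) = 4502.8×1.3301 ≈ 5989 m/s.
Total Δv = 2966 + 5989 = 8955 m/s.

Δv ≈ 8960 m/s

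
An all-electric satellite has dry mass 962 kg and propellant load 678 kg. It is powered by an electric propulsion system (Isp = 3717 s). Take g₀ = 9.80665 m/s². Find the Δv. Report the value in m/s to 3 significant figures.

Δv ≈ 19400 m/s

v_e = Isp · g₀ = 3717 × 9.80665 = 36451.3 m/s.
m₀ = m_dry + m_prop = 962 + 678 = 1,640 kg.
From the ideal rocket equation, Δv = v_e · ln(m₀/m_f) = 36451.3 × ln(1.705) = 36451.3 × 0.5334 ≈ 19444.5 m/s.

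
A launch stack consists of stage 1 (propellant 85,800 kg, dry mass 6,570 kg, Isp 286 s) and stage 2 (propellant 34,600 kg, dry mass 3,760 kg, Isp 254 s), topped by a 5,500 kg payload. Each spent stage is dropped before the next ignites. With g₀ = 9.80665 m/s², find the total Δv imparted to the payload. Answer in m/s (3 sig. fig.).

Δv ≈ 6660 m/s

Ignition mass of stage 1 = 85,800+6,570 + 34,600+3,760 + 5,500 = 136,230 kg.
Stage 1: m₀ = 136,230 kg, m_f = 136,230 − 85,800 = 50,430 kg; Δv = 286×9.80665×ln(2.701) = 2804.7×0.9938 ≈ 2787 m/s.
Stage 2: m₀ = 43,860 kg, m_f = 43,860 − 34,600 = 9,260 kg; Δv = 254×9.80665×ln(4.737) = 2490.9×1.5553 ≈ 3874 m/s.
Total Δv = 2787 + 3874 = 6661 m/s.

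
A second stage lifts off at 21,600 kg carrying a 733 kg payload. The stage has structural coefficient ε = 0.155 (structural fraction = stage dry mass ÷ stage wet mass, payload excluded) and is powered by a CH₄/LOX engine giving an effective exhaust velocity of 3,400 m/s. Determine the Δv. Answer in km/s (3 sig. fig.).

Stage wet mass = m₀ − payload = 21,600 − 733 = 20,867 kg.
Stage dry mass = ε × stage wet mass = 0.155 × 20,867 = 3,234.39 kg.
Burnout mass m_f = stage dry + payload = 3,234.39 + 733 = 3,967.39 kg.
From the ideal rocket equation, Δv = v_e · ln(21,600/3,967.39) = 3400.0 × ln(5.444) = 3400.0 × 1.6946 ≈ 5762 m/s.

Δv ≈ 5.76 km/s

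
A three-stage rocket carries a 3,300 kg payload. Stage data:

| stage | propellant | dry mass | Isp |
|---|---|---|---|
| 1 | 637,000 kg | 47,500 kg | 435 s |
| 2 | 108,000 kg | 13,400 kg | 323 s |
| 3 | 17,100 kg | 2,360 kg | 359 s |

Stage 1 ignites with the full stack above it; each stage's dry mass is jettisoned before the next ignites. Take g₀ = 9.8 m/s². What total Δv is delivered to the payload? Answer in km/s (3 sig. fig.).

Δv ≈ 15.5 km/s

Ignition mass of stage 1 = 637,000+47,500 + 108,000+13,400 + 17,100+2,360 + 3,300 = 828,660 kg.
Stage 1: m₀ = 828,660 kg, m_f = 828,660 − 637,000 = 191,660 kg; Δv = 435×9.8×ln(4.324) = 4263.0×1.4641 ≈ 6241 m/s.
Stage 2: m₀ = 144,160 kg, m_f = 144,160 − 108,000 = 36,160 kg; Δv = 323×9.8×ln(3.987) = 3165.4×1.3830 ≈ 4378 m/s.
Stage 3: m₀ = 22,760 kg, m_f = 22,760 − 17,100 = 5,660 kg; Δv = 359×9.8×ln(4.021) = 3518.2×1.3916 ≈ 4896 m/s.
Total Δv = 6241 + 4378 + 4896 = 15515 m/s.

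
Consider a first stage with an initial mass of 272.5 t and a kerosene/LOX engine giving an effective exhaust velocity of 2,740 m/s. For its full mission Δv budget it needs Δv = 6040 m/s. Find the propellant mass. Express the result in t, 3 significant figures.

By the Tsiolkovsky rocket equation, m₀/m_f = exp(Δv / v_e) = exp(6040 / 2740.0) = exp(2.2044) = 9.0646.
m_f = 272.5 / 9.0646 = 30.062 t, so propellant = m₀ − m_f = 272.5 − 30.062 = 242.438 t.

propellant mass ≈ 242 t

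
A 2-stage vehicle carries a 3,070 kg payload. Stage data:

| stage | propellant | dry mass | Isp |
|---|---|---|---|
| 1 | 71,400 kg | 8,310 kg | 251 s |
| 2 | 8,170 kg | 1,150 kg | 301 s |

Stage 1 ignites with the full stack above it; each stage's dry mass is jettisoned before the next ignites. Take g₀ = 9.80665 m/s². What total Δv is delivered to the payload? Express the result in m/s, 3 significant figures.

Δv ≈ 6850 m/s

Ignition mass of stage 1 = 71,400+8,310 + 8,170+1,150 + 3,070 = 92,100 kg.
Stage 1: m₀ = 92,100 kg, m_f = 92,100 − 71,400 = 20,700 kg; Δv = 251×9.80665×ln(4.449) = 2461.5×1.4927 ≈ 3674 m/s.
Stage 2: m₀ = 12,390 kg, m_f = 12,390 − 8,170 = 4,220 kg; Δv = 301×9.80665×ln(2.936) = 2951.8×1.0771 ≈ 3179 m/s.
Total Δv = 3674 + 3179 = 6853 m/s.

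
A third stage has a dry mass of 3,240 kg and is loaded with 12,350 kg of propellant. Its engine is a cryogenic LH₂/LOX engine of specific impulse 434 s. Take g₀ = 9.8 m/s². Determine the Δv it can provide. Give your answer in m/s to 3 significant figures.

Δv ≈ 6680 m/s

v_e = Isp · g₀ = 434 × 9.8 = 4253.2 m/s.
m₀ = m_dry + m_prop = 3,240 + 12,350 = 15,590 kg.
Δv = v_e · ln(m₀/m_f) = 4253.2 × ln(4.812) = 4253.2 × 1.5711 ≈ 6682.0 m/s.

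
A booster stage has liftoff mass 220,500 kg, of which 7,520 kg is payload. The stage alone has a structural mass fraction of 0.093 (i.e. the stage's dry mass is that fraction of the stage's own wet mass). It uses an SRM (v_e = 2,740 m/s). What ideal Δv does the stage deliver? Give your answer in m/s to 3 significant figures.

Stage wet mass = m₀ − payload = 220,500 − 7,520 = 212,980 kg.
Stage dry mass = ε × stage wet mass = 0.093 × 212,980 = 19,807.1 kg.
Burnout mass m_f = stage dry + payload = 19,807.1 + 7,520 = 27,327.1 kg.
From the ideal rocket equation, Δv = v_e · ln(220,500/27,327.1) = 2740.0 × ln(8.069) = 2740.0 × 2.0880 ≈ 5721 m/s.

Δv ≈ 5720 m/s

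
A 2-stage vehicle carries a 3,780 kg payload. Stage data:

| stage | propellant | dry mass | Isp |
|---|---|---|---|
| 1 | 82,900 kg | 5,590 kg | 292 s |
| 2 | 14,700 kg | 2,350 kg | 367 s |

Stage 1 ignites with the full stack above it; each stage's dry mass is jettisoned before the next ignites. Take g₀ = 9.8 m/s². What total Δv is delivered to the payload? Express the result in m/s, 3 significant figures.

Δv ≈ 8460 m/s

Ignition mass of stage 1 = 82,900+5,590 + 14,700+2,350 + 3,780 = 109,320 kg.
Stage 1: m₀ = 109,320 kg, m_f = 109,320 − 82,900 = 26,420 kg; Δv = 292×9.8×ln(4.138) = 2861.6×1.4202 ≈ 4064 m/s.
Stage 2: m₀ = 20,830 kg, m_f = 20,830 − 14,700 = 6,130 kg; Δv = 367×9.8×ln(3.398) = 3596.6×1.2232 ≈ 4399 m/s.
Total Δv = 4064 + 4399 = 8463 m/s.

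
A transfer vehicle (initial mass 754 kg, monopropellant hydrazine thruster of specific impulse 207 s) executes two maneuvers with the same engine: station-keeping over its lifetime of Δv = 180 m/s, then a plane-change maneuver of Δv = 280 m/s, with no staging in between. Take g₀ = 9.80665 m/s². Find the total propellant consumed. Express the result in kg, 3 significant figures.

v_e = Isp · g₀ = 207 × 9.80665 = 2030.0 m/s.
After the first burn: m = 754 × exp(−180/2030.0) = 754 × 0.91515 = 690.023 kg.
After the second burn: m = 690.023 × exp(−280/2030.0) = 690.023 × 0.87116 = 601.12 kg.
Total propellant = m₀ − m_final = 754 − 601.12 = 152.88 kg.

total propellant consumed ≈ 153 kg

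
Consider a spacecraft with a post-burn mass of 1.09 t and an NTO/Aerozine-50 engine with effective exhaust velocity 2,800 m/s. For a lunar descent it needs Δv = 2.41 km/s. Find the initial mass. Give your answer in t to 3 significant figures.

From the ideal rocket equation, m₀/m_f = exp(Δv / v_e) = exp(2410 / 2800.0) = exp(0.8607) = 2.3648.
m₀ = m_f × 2.3648 = 1.09 × 2.3648 = 2.57763 t.

initial mass ≈ 2.58 t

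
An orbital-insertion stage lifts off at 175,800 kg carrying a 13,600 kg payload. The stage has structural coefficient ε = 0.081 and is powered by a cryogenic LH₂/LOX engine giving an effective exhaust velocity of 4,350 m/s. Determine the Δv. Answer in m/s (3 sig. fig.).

Δv ≈ 8190 m/s

Stage wet mass = m₀ − payload = 175,800 − 13,600 = 162,200 kg.
Stage dry mass = ε × stage wet mass = 0.081 × 162,200 = 13,138.2 kg.
Burnout mass m_f = stage dry + payload = 13,138.2 + 13,600 = 26,738.2 kg.
From the ideal rocket equation, Δv = v_e · ln(175,800/26,738.2) = 4350.0 × ln(6.575) = 4350.0 × 1.8833 ≈ 8192 m/s.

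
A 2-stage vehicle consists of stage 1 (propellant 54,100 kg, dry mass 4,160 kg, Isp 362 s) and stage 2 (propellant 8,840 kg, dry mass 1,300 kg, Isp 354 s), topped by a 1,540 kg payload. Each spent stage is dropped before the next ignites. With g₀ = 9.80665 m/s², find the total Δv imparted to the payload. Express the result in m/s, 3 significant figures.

Ignition mass of stage 1 = 54,100+4,160 + 8,840+1,300 + 1,540 = 69,940 kg.
Stage 1: m₀ = 69,940 kg, m_f = 69,940 − 54,100 = 15,840 kg; Δv = 362×9.80665×ln(4.415) = 3550.0×1.4851 ≈ 5272 m/s.
Stage 2: m₀ = 11,680 kg, m_f = 11,680 − 8,840 = 2,840 kg; Δv = 354×9.80665×ln(4.113) = 3471.6×1.4141 ≈ 4909 m/s.
Total Δv = 5272 + 4909 = 10181 m/s.

Δv ≈ 10200 m/s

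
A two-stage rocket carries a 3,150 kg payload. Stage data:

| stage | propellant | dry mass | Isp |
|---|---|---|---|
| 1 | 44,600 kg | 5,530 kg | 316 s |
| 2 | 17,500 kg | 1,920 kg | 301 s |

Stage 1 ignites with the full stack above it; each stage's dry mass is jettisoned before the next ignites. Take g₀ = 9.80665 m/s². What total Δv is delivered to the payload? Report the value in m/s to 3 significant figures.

Ignition mass of stage 1 = 44,600+5,530 + 17,500+1,920 + 3,150 = 72,700 kg.
Stage 1: m₀ = 72,700 kg, m_f = 72,700 − 44,600 = 28,100 kg; Δv = 316×9.80665×ln(2.587) = 3098.9×0.9506 ≈ 2946 m/s.
Stage 2: m₀ = 22,570 kg, m_f = 22,570 − 17,500 = 5,070 kg; Δv = 301×9.80665×ln(4.452) = 2951.8×1.4933 ≈ 4408 m/s.
Total Δv = 2946 + 4408 = 7354 m/s.

Δv ≈ 7350 m/s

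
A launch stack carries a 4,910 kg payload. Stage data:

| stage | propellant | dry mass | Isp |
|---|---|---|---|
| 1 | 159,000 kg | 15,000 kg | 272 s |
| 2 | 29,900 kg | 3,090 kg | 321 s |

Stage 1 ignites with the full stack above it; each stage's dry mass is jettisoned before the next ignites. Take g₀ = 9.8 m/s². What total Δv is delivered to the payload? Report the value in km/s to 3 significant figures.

Ignition mass of stage 1 = 159,000+15,000 + 29,900+3,090 + 4,910 = 211,900 kg.
Stage 1: m₀ = 211,900 kg, m_f = 211,900 − 159,000 = 52,900 kg; Δv = 272×9.8×ln(4.006) = 2665.6×1.3877 ≈ 3699 m/s.
Stage 2: m₀ = 37,900 kg, m_f = 37,900 − 29,900 = 8,000 kg; Δv = 321×9.8×ln(4.737) = 3145.8×1.5555 ≈ 4893 m/s.
Total Δv = 3699 + 4893 = 8592 m/s.

Δv ≈ 8.59 km/s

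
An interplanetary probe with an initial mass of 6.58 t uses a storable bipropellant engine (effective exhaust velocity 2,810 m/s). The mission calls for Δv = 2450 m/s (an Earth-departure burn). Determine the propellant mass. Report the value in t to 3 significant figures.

Using Δv = v_e ln(m₀/m_f): m₀/m_f = exp(Δv / v_e) = exp(2450 / 2810.0) = exp(0.8719) = 2.3914.
m_f = 6.58 / 2.3914 = 2.75153 t, so propellant = m₀ − m_f = 6.58 − 2.75153 = 3.82847 t.

propellant mass ≈ 3.83 t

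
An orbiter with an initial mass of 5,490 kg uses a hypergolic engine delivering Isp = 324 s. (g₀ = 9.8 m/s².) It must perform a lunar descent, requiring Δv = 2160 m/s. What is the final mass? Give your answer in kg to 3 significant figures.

v_e = Isp · g₀ = 324 × 9.8 = 3175.2 m/s.
Using Δv = v_e ln(m₀/m_f): m₀/m_f = exp(Δv / v_e) = exp(2160 / 3175.2) = exp(0.6803) = 1.9744.
m_f = m₀ / 1.9744 = 5,490 / 1.9744 = 2,780.59 kg.

final mass ≈ 2780 kg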